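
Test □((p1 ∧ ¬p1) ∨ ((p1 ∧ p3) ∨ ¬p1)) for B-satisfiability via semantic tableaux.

1. □((p1 ∧ ¬p1) ∨ ((p1 ∧ p3) ∨ ¬p1)), u
2. (p1 ∧ ¬p1) ∨ ((p1 ∧ p3) ∨ ¬p1), u
3. (p1 ∧ p3) ∨ ¬p1, u
4. ¬p1, u
Accessibility: uRu

Yes, satisfiable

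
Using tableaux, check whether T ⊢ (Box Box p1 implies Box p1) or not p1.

Tableau for the negation not ((Box Box p1 implies Box p1) or not p1):
1. not ((Box Box p1 implies Box p1) or not p1), 0
2. not (Box Box p1 implies Box p1), 0
3. p1, 0
4. Box Box p1, 0
5. not Box p1, 0
6. Box p1, 0
7. not p1, 1
8. Box p1, 1
9. p1, 1
Accessibility: 0R0, 0R1, 1R1
Branch closes: p1 and not p1 both at 1.
Every branch of the negation's tableau closes; the branch above is one of them.

Valid in T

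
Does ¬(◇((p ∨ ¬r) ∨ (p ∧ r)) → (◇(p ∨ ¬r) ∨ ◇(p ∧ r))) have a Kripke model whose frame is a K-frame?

No, unsatisfiable

1. ¬(◇((p ∨ ¬r) ∨ (p ∧ r)) → (◇(p ∨ ¬r) ∨ ◇(p ∧ r))), u
2. ◇((p ∨ ¬r) ∨ (p ∧ r)), u   [¬→-rule on 1]
3. ¬(◇(p ∨ ¬r) ∨ ◇(p ∧ r)), u   [¬→-rule on 1]
4. ¬◇(p ∨ ¬r), u   [¬∨-rule on 3]
5. ¬◇(p ∧ r), u   [¬∨-rule on 3]
6. (p ∨ ¬r) ∨ (p ∧ r), v   [◇-rule on 2: fresh world v, uRv]
7. ¬(p ∨ ¬r), v   [¬◇-rule on 4 via uRv]
8. ¬p, v   [¬∨-rule on 7]
9. r, v   [¬∨-rule on 7]
10. ¬(p ∧ r), v   [¬◇-rule on 5 via uRv]
11. p ∨ ¬r, v   [∨-rule on 6 (branches; this branch)]
12. ¬r, v   [∨-rule on 11 (branches; this branch)]
Accessibility: uRv
Branch closes: r and ¬r both at v.
(One branch shown.) All branches close.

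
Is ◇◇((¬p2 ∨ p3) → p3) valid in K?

Invalid (countermodel exists)

Tableau for the negation ¬◇◇((¬p2 ∨ p3) → p3):
1. ¬◇◇((¬p2 ∨ p3) → p3), u
The negation has an open branch (countermodel exists).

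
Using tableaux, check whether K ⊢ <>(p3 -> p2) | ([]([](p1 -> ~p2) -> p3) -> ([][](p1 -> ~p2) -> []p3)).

Tableau for the negation ~(<>(p3 -> p2) | ([]([](p1 -> ~p2) -> p3) -> ([][](p1 -> ~p2) -> []p3))):
1. ~(<>(p3 -> p2) | ([]([](p1 -> ~p2) -> p3) -> ([][](p1 -> ~p2) -> []p3))), w0
2. ~<>(p3 -> p2), w0   [~|-rule on 1]
3. ~([]([](p1 -> ~p2) -> p3) -> ([][](p1 -> ~p2) -> []p3)), w0   [~|-rule on 1]
4. []([](p1 -> ~p2) -> p3), w0   [~->-rule on 3]
5. ~([][](p1 -> ~p2) -> []p3), w0   [~->-rule on 3]
6. [][](p1 -> ~p2), w0   [~->-rule on 5]
7. ~[]p3, w0   [~->-rule on 5]
8. ~p3, w1   [~[]-rule on 7: fresh world w1, w0Rw1]
9. ~(p3 -> p2), w1   [~<>-rule on 2 via w0Rw1]
10. p3, w1   [~->-rule on 9]
11. ~p2, w1   [~->-rule on 9]
Accessibility: w0Rw1
Branch closes: p3 and ~p3 both at w1.
All branches of the negation close; one closing branch shown above.

Valid in K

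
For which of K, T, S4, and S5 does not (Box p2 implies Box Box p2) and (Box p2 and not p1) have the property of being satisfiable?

K, T

T-tableau for the formula:
1. not (Box p2 implies Box Box p2) and (Box p2 and not p1), u
2. not (Box p2 implies Box Box p2), u
3. Box p2 and not p1, u
4. Box p2, u
5. not Box Box p2, u
6. not p1, u
7. p2, u
8. not Box p2, v
9. p2, v
10. not p2, w
Accessibility: uRu, uRv, vRv, vRw, wRw
Complete open branch: satisfiable in T, hence also in K (this T-model is also a K-model).
S4-tableau for the formula:
1. not (Box p2 implies Box Box p2) and (Box p2 and not p1), u
2. not (Box p2 implies Box Box p2), u
3. Box p2 and not p1, u
4. Box p2, u
5. not Box Box p2, u
6. not p1, u
7. p2, u
8. not Box p2, v
9. p2, v
10. not p2, w
11. p2, w
Accessibility: uRu, uRv, uRw, vRv, vRw, wRw
Branch closes: p2 and not p2 both at w.
Every branch closes (one shown): unsatisfiable in S4, hence also in S5 (every S5-frame is an S4-frame).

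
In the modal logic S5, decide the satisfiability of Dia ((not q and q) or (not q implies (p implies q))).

1. Dia ((not q and q) or (not q implies (p implies q))), 0
2. (not q and q) or (not q implies (p implies q)), 1   [Dia-rule on 1: fresh world 1, 0R1]
3. not q implies (p implies q), 1   [or-rule on 2 (branches; this branch)]
4. p implies q, 1   [implies-rule on 3 (branches; this branch)]
5. q, 1   [implies-rule on 4 (branches; this branch)]
Accessibility: 0R0, 0R1, 1R0, 1R1

Yes, satisfiable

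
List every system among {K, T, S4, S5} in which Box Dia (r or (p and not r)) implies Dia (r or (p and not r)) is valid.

K-tableau for the negation not (Box Dia (r or (p and not r)) implies Dia (r or (p and not r))):
1. not (Box Dia (r or (p and not r)) implies Dia (r or (p and not r))), w0
2. Box Dia (r or (p and not r)), w0
3. not Dia (r or (p and not r)), w0
Complete open branch: countermodel on a K-frame, so not valid in K.
T-tableau for the negation not (Box Dia (r or (p and not r)) implies Dia (r or (p and not r))):
1. not (Box Dia (r or (p and not r)) implies Dia (r or (p and not r))), w0
2. Box Dia (r or (p and not r)), w0
3. not Dia (r or (p and not r)), w0
4. Dia (r or (p and not r)), w0
5. not (r or (p and not r)), w0
6. not r, w0
7. not (p and not r), w0
8. not p, w0
9. r or (p and not r), w1
10. Dia (r or (p and not r)), w1
11. not (r or (p and not r)), w1
12. not r, w1
13. not (p and not r), w1
14. p and not r, w1
15. p, w1
16. r, w1
Accessibility: w0Rw0, w0Rw1, w1Rw1
Branch closes: r and not r both at w1.
Every branch closes (one shown): valid in T, hence also in S4, S5 (every theorem of T is a theorem of S4 and S5).

T, S4, S5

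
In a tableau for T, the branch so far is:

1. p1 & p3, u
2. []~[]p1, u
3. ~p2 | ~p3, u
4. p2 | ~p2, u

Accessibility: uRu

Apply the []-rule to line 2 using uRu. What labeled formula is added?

~[]p1, u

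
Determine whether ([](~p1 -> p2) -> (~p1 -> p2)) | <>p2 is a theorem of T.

Tableau for the negation ~(([](~p1 -> p2) -> (~p1 -> p2)) | <>p2):
1. ~(([](~p1 -> p2) -> (~p1 -> p2)) | <>p2), u
2. ~([](~p1 -> p2) -> (~p1 -> p2)), u   [~|-rule on 1]
3. ~<>p2, u   [~|-rule on 1]
4. [](~p1 -> p2), u   [~->-rule on 2]
5. ~(~p1 -> p2), u   [~->-rule on 2]
6. ~p1, u   [~->-rule on 5]
7. ~p2, u   [~->-rule on 5]
8. ~p1 -> p2, u   [[]-rule on 4 via uRu]
9. p2, u   [->-rule on 8 (branches; this branch)]
Accessibility: uRu
Branch closes: p2 and ~p2 both at u.
Every branch of the negation's tableau closes; the branch above is one of them.

Yes, valid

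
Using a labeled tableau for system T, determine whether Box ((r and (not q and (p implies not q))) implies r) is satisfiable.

Yes, satisfiable

1. Box ((r and (not q and (p implies not q))) implies r), u
2. (r and (not q and (p implies not q))) implies r, u
3. r, u
Accessibility: uRu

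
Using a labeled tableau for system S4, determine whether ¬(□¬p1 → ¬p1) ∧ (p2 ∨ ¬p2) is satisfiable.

No, unsatisfiable

1. ¬(□¬p1 → ¬p1) ∧ (p2 ∨ ¬p2), 0
2. ¬(□¬p1 → ¬p1), 0
3. p2 ∨ ¬p2, 0
4. □¬p1, 0
5. p1, 0
6. ¬p1, 0
Accessibility: 0R0
Branch closes: p1 and ¬p1 both at 0.
(One branch shown.) All branches close.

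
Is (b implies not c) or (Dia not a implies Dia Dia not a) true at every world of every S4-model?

Yes, valid

Tableau for the negation not ((b implies not c) or (Dia not a implies Dia Dia not a)):
1. not ((b implies not c) or (Dia not a implies Dia Dia not a)), w0
2. not (b implies not c), w0   [neg-or-rule on 1]
3. not (Dia not a implies Dia Dia not a), w0   [neg-or-rule on 1]
4. b, w0   [neg-implies-rule on 2]
5. c, w0   [neg-implies-rule on 2]
6. Dia not a, w0   [neg-implies-rule on 3]
7. not Dia Dia not a, w0   [neg-implies-rule on 3]
8. not Dia not a, w0   [neg-Dia-rule on 7 via w0Rw0]
9. a, w0   [neg-Dia-rule on 8 via w0Rw0]
10. not a, w1   [Dia-rule on 6: fresh world w1, w0Rw1]
11. not Dia not a, w1   [neg-Dia-rule on 7 via w0Rw1]
12. a, w1   [neg-Dia-rule on 8 via w0Rw1]
Accessibility: w0Rw0, w0Rw1, w1Rw1
Branch closes: a and not a both at w1.
All branches of the negation close; one closing branch shown above.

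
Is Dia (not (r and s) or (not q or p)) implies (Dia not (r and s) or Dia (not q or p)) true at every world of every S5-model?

Tableau for the negation not (Dia (not (r and s) or (not q or p)) implies (Dia not (r and s) or Dia (not q or p))):
1. not (Dia (not (r and s) or (not q or p)) implies (Dia not (r and s) or Dia (not q or p))), w0
2. Dia (not (r and s) or (not q or p)), w0   [neg-implies-rule on 1]
3. not (Dia not (r and s) or Dia (not q or p)), w0   [neg-implies-rule on 1]
4. not Dia not (r and s), w0   [neg-or-rule on 3]
5. not Dia (not q or p), w0   [neg-or-rule on 3]
6. r and s, w0   [neg-Dia-rule on 4 via w0Rw0]
7. r, w0   [and-rule on 6]
8. s, w0   [and-rule on 6]
9. not (not q or p), w0   [neg-Dia-rule on 5 via w0Rw0]
10. q, w0   [neg-or-rule on 9]
11. not p, w0   [neg-or-rule on 9]
12. not (r and s) or (not q or p), w1   [Dia-rule on 2: fresh world w1, w0Rw1]
13. r and s, w1   [neg-Dia-rule on 4 via w0Rw1]
14. r, w1   [and-rule on 13]
15. s, w1   [and-rule on 13]
16. not (not q or p), w1   [neg-Dia-rule on 5 via w0Rw1]
17. q, w1   [neg-or-rule on 16]
18. not p, w1   [neg-or-rule on 16]
19. not q or p, w1   [or-rule on 12 (branches; this branch)]
20. p, w1   [or-rule on 19 (branches; this branch)]
Accessibility: w0Rw0, w0Rw1, w1Rw0, w1Rw1
Branch closes: p and not p both at w1.
Every branch of the negation's tableau closes; the branch above is one of them.

Valid in S5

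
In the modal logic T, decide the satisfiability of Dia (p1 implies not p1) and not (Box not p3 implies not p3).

Unsatisfiable (every branch closes)

1. Dia (p1 implies not p1) and not (Box not p3 implies not p3), u
2. Dia (p1 implies not p1), u   [and-rule on 1]
3. not (Box not p3 implies not p3), u   [and-rule on 1]
4. Box not p3, u   [neg-implies-rule on 3]
5. p3, u   [neg-implies-rule on 3]
6. not p3, u   [Box-rule on 4 via uRu]
Accessibility: uRu
Branch closes: p3 and not p3 both at u.
(One branch shown.) All branches close.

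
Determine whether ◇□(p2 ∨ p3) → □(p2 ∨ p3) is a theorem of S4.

Invalid (countermodel exists)

Tableau for the negation ¬(◇□(p2 ∨ p3) → □(p2 ∨ p3)):
1. ¬(◇□(p2 ∨ p3) → □(p2 ∨ p3)), u
2. ◇□(p2 ∨ p3), u
3. ¬□(p2 ∨ p3), u
4. □(p2 ∨ p3), v
5. p2 ∨ p3, v
6. p3, v
7. ¬(p2 ∨ p3), w
8. ¬p2, w
9. ¬p3, w
Accessibility: uRu, uRv, uRw, vRv, wRw
The negation has an open branch (countermodel exists).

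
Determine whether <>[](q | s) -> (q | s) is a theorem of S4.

Tableau for the negation ~(<>[](q | s) -> (q | s)):
1. ~(<>[](q | s) -> (q | s)), 0
2. <>[](q | s), 0
3. ~(q | s), 0
4. ~q, 0
5. ~s, 0
6. [](q | s), 1
7. q | s, 1
8. s, 1
Accessibility: 0R0, 0R1, 1R1
The negation has an open branch (countermodel exists).

Not valid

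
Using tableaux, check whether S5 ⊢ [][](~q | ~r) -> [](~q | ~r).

Yes, valid

Tableau for the negation ~([][](~q | ~r) -> [](~q | ~r)):
1. ~([][](~q | ~r) -> [](~q | ~r)), 0
2. [][](~q | ~r), 0
3. ~[](~q | ~r), 0
4. [](~q | ~r), 0
5. ~q | ~r, 0
6. ~r, 0
7. ~(~q | ~r), 1
8. q, 1
9. r, 1
10. [](~q | ~r), 1
11. ~q | ~r, 1
12. ~r, 1
Accessibility: 0R0, 0R1, 1R0, 1R1
Branch closes: r and ~r both at 1.
Every branch of the negation's tableau closes; the branch above is one of them.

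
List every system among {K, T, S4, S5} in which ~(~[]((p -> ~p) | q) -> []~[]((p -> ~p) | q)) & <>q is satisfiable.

S4-tableau for the formula:
1. ~(~[]((p -> ~p) | q) -> []~[]((p -> ~p) | q)) & <>q, u
2. ~(~[]((p -> ~p) | q) -> []~[]((p -> ~p) | q)), u
3. <>q, u
4. ~[]((p -> ~p) | q), u
5. ~[]~[]((p -> ~p) | q), u
6. q, v
7. ~((p -> ~p) | q), w
8. ~(p -> ~p), w
9. ~q, w
10. p, w
11. []((p -> ~p) | q), x
12. (p -> ~p) | q, x
13. q, x
Accessibility: uRu, uRv, uRw, uRx, vRv, wRw, xRx
Complete open branch: satisfiable in S4, hence also in K, T (this S4-model is also a K-model and a T-model).
S5-tableau for the formula:
1. ~(~[]((p -> ~p) | q) -> []~[]((p -> ~p) | q)) & <>q, u
2. ~(~[]((p -> ~p) | q) -> []~[]((p -> ~p) | q)), u
3. <>q, u
4. ~[]((p -> ~p) | q), u
5. ~[]~[]((p -> ~p) | q), u
6. q, v
7. ~((p -> ~p) | q), w
8. ~(p -> ~p), w
9. ~q, w
10. p, w
11. []((p -> ~p) | q), x
12. (p -> ~p) | q, u
13. (p -> ~p) | q, v
14. (p -> ~p) | q, w
15. (p -> ~p) | q, x
16. p -> ~p, u
17. p -> ~p, v
18. p -> ~p, w
19. q, x
20. ~p, u
21. ~p, v
22. ~p, w
Accessibility: uRu, uRv, uRw, uRx, vRu, vRv, vRw, vRx, wRu, wRv, wRw, wRx, xRu, xRv, xRw, xRx
Branch closes: p and ~p both at w.
Every branch closes (one shown): unsatisfiable in S5.

K, T, S4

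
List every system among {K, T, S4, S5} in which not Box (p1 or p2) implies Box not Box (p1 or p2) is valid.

S5

S4-tableau for the negation not (not Box (p1 or p2) implies Box not Box (p1 or p2)):
1. not (not Box (p1 or p2) implies Box not Box (p1 or p2)), 0
2. not Box (p1 or p2), 0
3. not Box not Box (p1 or p2), 0
4. not (p1 or p2), 1
5. not p1, 1
6. not p2, 1
7. Box (p1 or p2), 2
8. p1 or p2, 2
9. p2, 2
Accessibility: 0R0, 0R1, 0R2, 1R1, 2R2
Complete open branch: countermodel on an S4-frame, so not valid in S4, nor in K, T (the same frame is also a K-frame and a T-frame).
S5-tableau for the negation not (not Box (p1 or p2) implies Box not Box (p1 or p2)):
1. not (not Box (p1 or p2) implies Box not Box (p1 or p2)), 0
2. not Box (p1 or p2), 0
3. not Box not Box (p1 or p2), 0
4. not (p1 or p2), 1
5. not p1, 1
6. not p2, 1
7. Box (p1 or p2), 2
8. p1 or p2, 0
9. p1 or p2, 1
10. p1 or p2, 2
11. p2, 0
12. p2, 1
Accessibility: 0R0, 0R1, 0R2, 1R0, 1R1, 1R2, 2R0, 2R1, 2R2
Branch closes: p2 and not p2 both at 1.
Every branch closes (one shown): valid in S5.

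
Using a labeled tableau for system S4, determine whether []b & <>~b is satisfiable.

Unsatisfiable (every branch closes)

1. []b & <>~b, w0
2. []b, w0   [&-rule on 1]
3. <>~b, w0   [&-rule on 1]
4. b, w0   [[]-rule on 2 via w0Rw0]
5. ~b, w1   [<>-rule on 3: fresh world w1, w0Rw1]
6. b, w1   [[]-rule on 2 via w0Rw1]
Accessibility: w0Rw0, w0Rw1, w1Rw1
Branch closes: b and ~b both at w1.
Every branch closes; the branch above is one of them.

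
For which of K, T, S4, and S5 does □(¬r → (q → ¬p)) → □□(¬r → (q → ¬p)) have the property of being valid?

T-tableau for the negation ¬(□(¬r → (q → ¬p)) → □□(¬r → (q → ¬p))):
1. ¬(□(¬r → (q → ¬p)) → □□(¬r → (q → ¬p))), w0
2. □(¬r → (q → ¬p)), w0
3. ¬□□(¬r → (q → ¬p)), w0
4. ¬r → (q → ¬p), w0
5. q → ¬p, w0
6. ¬p, w0
7. ¬□(¬r → (q → ¬p)), w1
8. ¬r → (q → ¬p), w1
9. q → ¬p, w1
10. ¬p, w1
11. ¬(¬r → (q → ¬p)), w2
12. ¬r, w2
13. ¬(q → ¬p), w2
14. q, w2
15. p, w2
Accessibility: w0Rw0, w0Rw1, w1Rw1, w1Rw2, w2Rw2
Complete open branch: countermodel on a T-frame, so not valid in T, nor in K (the same frame is also a K-frame).
S4-tableau for the negation ¬(□(¬r → (q → ¬p)) → □□(¬r → (q → ¬p))):
1. ¬(□(¬r → (q → ¬p)) → □□(¬r → (q → ¬p))), w0
2. □(¬r → (q → ¬p)), w0
3. ¬□□(¬r → (q → ¬p)), w0
4. ¬r → (q → ¬p), w0
5. q → ¬p, w0
6. ¬p, w0
7. ¬□(¬r → (q → ¬p)), w1
8. ¬r → (q → ¬p), w1
9. q → ¬p, w1
10. ¬p, w1
11. ¬(¬r → (q → ¬p)), w2
12. ¬r, w2
13. ¬(q → ¬p), w2
14. q, w2
15. p, w2
16. ¬r → (q → ¬p), w2
17. q → ¬p, w2
18. ¬p, w2
Accessibility: w0Rw0, w0Rw1, w0Rw2, w1Rw1, w1Rw2, w2Rw2
Branch closes: p and ¬p both at w2.
Every branch closes (one shown): valid in S4, hence also in S5 (every theorem of S4 is a theorem of S5).

S4, S5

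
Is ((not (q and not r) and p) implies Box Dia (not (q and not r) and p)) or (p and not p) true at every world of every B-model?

Valid in B

Tableau for the negation not (((not (q and not r) and p) implies Box Dia (not (q and not r) and p)) or (p and not p)):
1. not (((not (q and not r) and p) implies Box Dia (not (q and not r) and p)) or (p and not p)), u
2. not ((not (q and not r) and p) implies Box Dia (not (q and not r) and p)), u   [neg-or-rule on 1]
3. not (p and not p), u   [neg-or-rule on 1]
4. not (q and not r) and p, u   [neg-implies-rule on 2]
5. not Box Dia (not (q and not r) and p), u   [neg-implies-rule on 2]
6. not (q and not r), u   [and-rule on 4]
7. p, u   [and-rule on 4]
8. r, u   [neg-and-rule on 6 (branches; this branch)]
9. not Dia (not (q and not r) and p), v   [neg-Box-rule on 5: fresh world v, uRv]
10. not (not (q and not r) and p), u   [neg-Dia-rule on 9 via vRu]
11. not (not (q and not r) and p), v   [neg-Dia-rule on 9 via vRv]
12. q and not r, u   [neg-and-rule on 10 (branches; this branch)]
13. q, u   [and-rule on 12]
14. not r, u   [and-rule on 12]
Accessibility: uRu, uRv, vRu, vRv
Branch closes: r and not r both at u.
Every branch of the negation's tableau closes; the branch above is one of them.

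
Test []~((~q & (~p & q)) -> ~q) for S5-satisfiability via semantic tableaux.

Unsatisfiable (every branch closes)

1. []~((~q & (~p & q)) -> ~q), 0
2. ~((~q & (~p & q)) -> ~q), 0
3. ~q & (~p & q), 0
4. q, 0
5. ~q, 0
6. ~p & q, 0
Accessibility: 0R0
Branch closes: q and ~q both at 0.
Every branch closes; the branch above is one of them.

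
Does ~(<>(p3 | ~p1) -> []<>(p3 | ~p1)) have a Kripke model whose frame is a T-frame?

1. ~(<>(p3 | ~p1) -> []<>(p3 | ~p1)), 0
2. <>(p3 | ~p1), 0
3. ~[]<>(p3 | ~p1), 0
4. p3 | ~p1, 1
5. ~p1, 1
6. ~<>(p3 | ~p1), 2
7. ~(p3 | ~p1), 2
8. ~p3, 2
9. p1, 2
Accessibility: 0R0, 0R1, 0R2, 1R1, 2R2

Yes, satisfiable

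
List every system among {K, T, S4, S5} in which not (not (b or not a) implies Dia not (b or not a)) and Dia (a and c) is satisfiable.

T-tableau for the formula:
1. not (not (b or not a) implies Dia not (b or not a)) and Dia (a and c), 0
2. not (not (b or not a) implies Dia not (b or not a)), 0   [and-rule on 1]
3. Dia (a and c), 0   [and-rule on 1]
4. not (b or not a), 0   [neg-implies-rule on 2]
5. not Dia not (b or not a), 0   [neg-implies-rule on 2]
6. not b, 0   [neg-or-rule on 4]
7. a, 0   [neg-or-rule on 4]
8. b or not a, 0   [neg-Dia-rule on 5 via 0R0]
9. not a, 0   [or-rule on 8 (branches; this branch)]
Accessibility: 0R0
Branch closes: a and not a both at 0.
Every branch closes (one shown): unsatisfiable in T, hence also in S4, S5 (every S4/S5-frame is a T-frame).
K-tableau for the formula:
1. not (not (b or not a) implies Dia not (b or not a)) and Dia (a and c), 0
2. not (not (b or not a) implies Dia not (b or not a)), 0   [and-rule on 1]
3. Dia (a and c), 0   [and-rule on 1]
4. not (b or not a), 0   [neg-implies-rule on 2]
5. not Dia not (b or not a), 0   [neg-implies-rule on 2]
6. not b, 0   [neg-or-rule on 4]
7. a, 0   [neg-or-rule on 4]
8. a and c, 1   [Dia-rule on 3: fresh world 1, 0R1]
9. a, 1   [and-rule on 8]
10. c, 1   [and-rule on 8]
11. b or not a, 1   [neg-Dia-rule on 5 via 0R1]
12. b, 1   [or-rule on 11 (branches; this branch)]
Accessibility: 0R1
Complete open branch: satisfiable in K.

K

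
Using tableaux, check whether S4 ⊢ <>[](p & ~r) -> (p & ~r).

No, not valid

Tableau for the negation ~(<>[](p & ~r) -> (p & ~r)):
1. ~(<>[](p & ~r) -> (p & ~r)), 0
2. <>[](p & ~r), 0
3. ~(p & ~r), 0
4. r, 0
5. [](p & ~r), 1
6. p & ~r, 1
7. p, 1
8. ~r, 1
Accessibility: 0R0, 0R1, 1R1
The negation has an open branch (countermodel exists).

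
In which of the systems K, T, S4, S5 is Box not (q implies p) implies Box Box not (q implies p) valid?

T-tableau for the negation not (Box not (q implies p) implies Box Box not (q implies p)):
1. not (Box not (q implies p) implies Box Box not (q implies p)), w0
2. Box not (q implies p), w0   [neg-implies-rule on 1]
3. not Box Box not (q implies p), w0   [neg-implies-rule on 1]
4. not (q implies p), w0   [Box-rule on 2 via w0Rw0]
5. q, w0   [neg-implies-rule on 4]
6. not p, w0   [neg-implies-rule on 4]
7. not Box not (q implies p), w1   [neg-Box-rule on 3: fresh world w1, w0Rw1]
8. not (q implies p), w1   [Box-rule on 2 via w0Rw1]
9. q, w1   [neg-implies-rule on 8]
10. not p, w1   [neg-implies-rule on 8]
11. q implies p, w2   [neg-Box-rule on 7: fresh world w2, w1Rw2]
12. p, w2   [implies-rule on 11 (branches; this branch)]
Accessibility: w0Rw0, w0Rw1, w1Rw1, w1Rw2, w2Rw2
Complete open branch: countermodel on a T-frame, so not valid in T, nor in K (the same frame is also a K-frame).
S4-tableau for the negation not (Box not (q implies p) implies Box Box not (q implies p)):
1. not (Box not (q implies p) implies Box Box not (q implies p)), w0
2. Box not (q implies p), w0   [neg-implies-rule on 1]
3. not Box Box not (q implies p), w0   [neg-implies-rule on 1]
4. not (q implies p), w0   [Box-rule on 2 via w0Rw0]
5. q, w0   [neg-implies-rule on 4]
6. not p, w0   [neg-implies-rule on 4]
7. not Box not (q implies p), w1   [neg-Box-rule on 3: fresh world w1, w0Rw1]
8. not (q implies p), w1   [Box-rule on 2 via w0Rw1]
9. q, w1   [neg-implies-rule on 8]
10. not p, w1   [neg-implies-rule on 8]
11. q implies p, w2   [neg-Box-rule on 7: fresh world w2, w1Rw2]
12. not (q implies p), w2   [Box-rule on 2 via w0Rw2]
13. q, w2   [neg-implies-rule on 12]
14. not p, w2   [neg-implies-rule on 12]
15. p, w2   [implies-rule on 11 (branches; this branch)]
Accessibility: w0Rw0, w0Rw1, w0Rw2, w1Rw1, w1Rw2, w2Rw2
Branch closes: p and not p both at w2.
Every branch closes (one shown): valid in S4, hence also in S5 (every theorem of S4 is a theorem of S5).

S4, S5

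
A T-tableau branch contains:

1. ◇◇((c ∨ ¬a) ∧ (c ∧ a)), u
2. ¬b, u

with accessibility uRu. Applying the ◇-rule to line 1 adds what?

a fresh world v with uRv, and ◇((c ∨ ¬a) ∧ (c ∧ a)) at v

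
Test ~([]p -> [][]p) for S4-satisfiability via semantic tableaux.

1. ~([]p -> [][]p), u
2. []p, u
3. ~[][]p, u
4. p, u
5. ~[]p, v
6. p, v
7. ~p, w
8. p, w
Accessibility: uRu, uRv, uRw, vRv, vRw, wRw
Branch closes: p and ~p both at w.
Every branch closes; the branch above is one of them.

Unsatisfiable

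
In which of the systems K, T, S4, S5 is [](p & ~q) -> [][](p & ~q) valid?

T-tableau for the negation ~([](p & ~q) -> [][](p & ~q)):
1. ~([](p & ~q) -> [][](p & ~q)), u
2. [](p & ~q), u
3. ~[][](p & ~q), u
4. p & ~q, u
5. p, u
6. ~q, u
7. ~[](p & ~q), v
8. p & ~q, v
9. p, v
10. ~q, v
11. ~(p & ~q), w
12. q, w
Accessibility: uRu, uRv, vRv, vRw, wRw
Complete open branch: countermodel on a T-frame, so not valid in T, nor in K (the same frame is also a K-frame).
S4-tableau for the negation ~([](p & ~q) -> [][](p & ~q)):
1. ~([](p & ~q) -> [][](p & ~q)), u
2. [](p & ~q), u
3. ~[][](p & ~q), u
4. p & ~q, u
5. p, u
6. ~q, u
7. ~[](p & ~q), v
8. p & ~q, v
9. p, v
10. ~q, v
11. ~(p & ~q), w
12. p & ~q, w
13. p, w
14. ~q, w
15. q, w
Accessibility: uRu, uRv, uRw, vRv, vRw, wRw
Branch closes: q and ~q both at w.
Every branch closes (one shown): valid in S4, hence also in S5 (every theorem of S4 is a theorem of S5).

S4, S5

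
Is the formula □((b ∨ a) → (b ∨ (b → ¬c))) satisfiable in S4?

1. □((b ∨ a) → (b ∨ (b → ¬c))), u
2. (b ∨ a) → (b ∨ (b → ¬c)), u   [□-rule on 1 via uRu]
3. b ∨ (b → ¬c), u   [→-rule on 2 (branches; this branch)]
4. b → ¬c, u   [∨-rule on 3 (branches; this branch)]
5. ¬c, u   [→-rule on 4 (branches; this branch)]
Accessibility: uRu

Yes, satisfiable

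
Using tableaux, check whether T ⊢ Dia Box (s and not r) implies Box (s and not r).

Tableau for the negation not (Dia Box (s and not r) implies Box (s and not r)):
1. not (Dia Box (s and not r) implies Box (s and not r)), u
2. Dia Box (s and not r), u
3. not Box (s and not r), u
4. Box (s and not r), v
5. s and not r, v
6. s, v
7. not r, v
8. not (s and not r), w
9. r, w
Accessibility: uRu, uRv, uRw, vRv, wRw
The negation has an open branch (countermodel exists).

No, not valid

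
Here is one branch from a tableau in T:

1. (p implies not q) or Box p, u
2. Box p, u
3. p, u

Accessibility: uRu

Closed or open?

Open

No world carries both an atom and its negation.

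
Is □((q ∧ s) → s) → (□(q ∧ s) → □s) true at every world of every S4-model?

Tableau for the negation ¬(□((q ∧ s) → s) → (□(q ∧ s) → □s)):
1. ¬(□((q ∧ s) → s) → (□(q ∧ s) → □s)), u
2. □((q ∧ s) → s), u
3. ¬(□(q ∧ s) → □s), u
4. □(q ∧ s), u
5. ¬□s, u
6. (q ∧ s) → s, u
7. q ∧ s, u
8. q, u
9. s, u
10. ¬s, v
11. (q ∧ s) → s, v
12. q ∧ s, v
13. q, v
14. s, v
Accessibility: uRu, uRv, vRv
Branch closes: s and ¬s both at v.
Every branch of the negation's tableau closes; the branch above is one of them.

Yes, valid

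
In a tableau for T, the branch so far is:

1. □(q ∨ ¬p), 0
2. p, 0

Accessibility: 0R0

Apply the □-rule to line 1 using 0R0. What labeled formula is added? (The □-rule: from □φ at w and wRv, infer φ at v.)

q ∨ ¬p, 0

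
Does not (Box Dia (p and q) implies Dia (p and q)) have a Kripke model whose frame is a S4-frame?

Unsatisfiable

1. not (Box Dia (p and q) implies Dia (p and q)), w0
2. Box Dia (p and q), w0
3. not Dia (p and q), w0
4. Dia (p and q), w0
5. not (p and q), w0
6. not q, w0
7. p and q, w1
8. p, w1
9. q, w1
10. Dia (p and q), w1
11. not (p and q), w1
12. not q, w1
Accessibility: w0Rw0, w0Rw1, w1Rw1
Branch closes: q and not q both at w1.
All branches of the tableau close; one closing branch shown above.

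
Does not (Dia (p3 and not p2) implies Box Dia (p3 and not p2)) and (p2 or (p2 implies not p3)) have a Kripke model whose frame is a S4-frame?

1. not (Dia (p3 and not p2) implies Box Dia (p3 and not p2)) and (p2 or (p2 implies not p3)), w0
2. not (Dia (p3 and not p2) implies Box Dia (p3 and not p2)), w0
3. p2 or (p2 implies not p3), w0
4. Dia (p3 and not p2), w0
5. not Box Dia (p3 and not p2), w0
6. p2 implies not p3, w0
7. not p3, w0
8. p3 and not p2, w1
9. p3, w1
10. not p2, w1
11. not Dia (p3 and not p2), w2
12. not (p3 and not p2), w2
13. p2, w2
Accessibility: w0Rw0, w0Rw1, w0Rw2, w1Rw1, w2Rw2

Satisfiable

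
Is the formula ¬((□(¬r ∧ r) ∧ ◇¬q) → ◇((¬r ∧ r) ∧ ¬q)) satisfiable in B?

Unsatisfiable

1. ¬((□(¬r ∧ r) ∧ ◇¬q) → ◇((¬r ∧ r) ∧ ¬q)), 0
2. □(¬r ∧ r) ∧ ◇¬q, 0   [¬→-rule on 1]
3. ¬◇((¬r ∧ r) ∧ ¬q), 0   [¬→-rule on 1]
4. □(¬r ∧ r), 0   [∧-rule on 2]
5. ◇¬q, 0   [∧-rule on 2]
6. ¬((¬r ∧ r) ∧ ¬q), 0   [¬◇-rule on 3 via 0R0]
7. ¬r ∧ r, 0   [□-rule on 4 via 0R0]
8. ¬r, 0   [∧-rule on 7]
9. r, 0   [∧-rule on 7]
Accessibility: 0R0
Branch closes: r and ¬r both at 0.
All branches of the tableau close; one closing branch shown above.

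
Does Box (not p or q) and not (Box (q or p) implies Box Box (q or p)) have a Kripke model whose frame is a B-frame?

1. Box (not p or q) and not (Box (q or p) implies Box Box (q or p)), w0
2. Box (not p or q), w0   [and-rule on 1]
3. not (Box (q or p) implies Box Box (q or p)), w0   [and-rule on 1]
4. Box (q or p), w0   [neg-implies-rule on 3]
5. not Box Box (q or p), w0   [neg-implies-rule on 3]
6. not p or q, w0   [Box-rule on 2 via w0Rw0]
7. q or p, w0   [Box-rule on 4 via w0Rw0]
8. q, w0   [or-rule on 6 (branches; this branch)]
9. p, w0   [or-rule on 7 (branches; this branch)]
10. not Box (q or p), w1   [neg-Box-rule on 5: fresh world w1, w0Rw1]
11. not p or q, w1   [Box-rule on 2 via w0Rw1]
12. q or p, w1   [Box-rule on 4 via w0Rw1]
13. q, w1   [or-rule on 11 (branches; this branch)]
14. p, w1   [or-rule on 12 (branches; this branch)]
15. not (q or p), w2   [neg-Box-rule on 10: fresh world w2, w1Rw2]
16. not q, w2   [neg-or-rule on 15]
17. not p, w2   [neg-or-rule on 15]
Accessibility: w0Rw0, w0Rw1, w1Rw0, w1Rw1, w1Rw2, w2Rw1, w2Rw2

Satisfiable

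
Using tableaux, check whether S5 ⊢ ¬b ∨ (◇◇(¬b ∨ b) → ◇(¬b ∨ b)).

Tableau for the negation ¬(¬b ∨ (◇◇(¬b ∨ b) → ◇(¬b ∨ b))):
1. ¬(¬b ∨ (◇◇(¬b ∨ b) → ◇(¬b ∨ b))), w0
2. b, w0
3. ¬(◇◇(¬b ∨ b) → ◇(¬b ∨ b)), w0
4. ◇◇(¬b ∨ b), w0
5. ¬◇(¬b ∨ b), w0
6. ¬(¬b ∨ b), w0
7. ¬b, w0
Accessibility: w0Rw0
Branch closes: b and ¬b both at w0.
Every branch of the negation's tableau closes; the branch above is one of them.

Valid in S5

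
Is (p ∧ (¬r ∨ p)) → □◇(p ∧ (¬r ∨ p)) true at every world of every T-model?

Tableau for the negation ¬((p ∧ (¬r ∨ p)) → □◇(p ∧ (¬r ∨ p))):
1. ¬((p ∧ (¬r ∨ p)) → □◇(p ∧ (¬r ∨ p))), u
2. p ∧ (¬r ∨ p), u   [¬→-rule on 1]
3. ¬□◇(p ∧ (¬r ∨ p)), u   [¬→-rule on 1]
4. p, u   [∧-rule on 2]
5. ¬r ∨ p, u   [∧-rule on 2]
6. ¬◇(p ∧ (¬r ∨ p)), v   [¬□-rule on 3: fresh world v, uRv]
7. ¬(p ∧ (¬r ∨ p)), v   [¬◇-rule on 6 via vRv]
8. ¬(¬r ∨ p), v   [¬∧-rule on 7 (branches; this branch)]
9. r, v   [¬∨-rule on 8]
10. ¬p, v   [¬∨-rule on 8]
Accessibility: uRu, uRv, vRv
The negation has an open branch (countermodel exists).

No, not valid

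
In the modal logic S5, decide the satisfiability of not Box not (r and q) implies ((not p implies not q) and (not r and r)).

Satisfiable

1. not Box not (r and q) implies ((not p implies not q) and (not r and r)), w0
2. Box not (r and q), w0
3. not (r and q), w0
4. not q, w0
Accessibility: w0Rw0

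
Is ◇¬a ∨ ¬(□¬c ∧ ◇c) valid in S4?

Tableau for the negation ¬(◇¬a ∨ ¬(□¬c ∧ ◇c)):
1. ¬(◇¬a ∨ ¬(□¬c ∧ ◇c)), u
2. ¬◇¬a, u
3. □¬c ∧ ◇c, u
4. □¬c, u
5. ◇c, u
6. a, u
7. ¬c, u
8. c, v
9. a, v
10. ¬c, v
Accessibility: uRu, uRv, vRv
Branch closes: c and ¬c both at v.
Every branch of the negation's tableau closes; the branch above is one of them.

Valid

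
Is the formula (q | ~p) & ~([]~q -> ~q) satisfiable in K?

Satisfiable (open branch found)

1. (q | ~p) & ~([]~q -> ~q), w0
2. q | ~p, w0
3. ~([]~q -> ~q), w0
4. []~q, w0
5. q, w0
6. ~p, w0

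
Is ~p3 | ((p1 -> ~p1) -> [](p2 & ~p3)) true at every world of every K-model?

Tableau for the negation ~(~p3 | ((p1 -> ~p1) -> [](p2 & ~p3))):
1. ~(~p3 | ((p1 -> ~p1) -> [](p2 & ~p3))), w0
2. p3, w0
3. ~((p1 -> ~p1) -> [](p2 & ~p3)), w0
4. p1 -> ~p1, w0
5. ~[](p2 & ~p3), w0
6. ~p1, w0
7. ~(p2 & ~p3), w1
8. p3, w1
Accessibility: w0Rw1
The negation has an open branch (countermodel exists).

Invalid (countermodel exists)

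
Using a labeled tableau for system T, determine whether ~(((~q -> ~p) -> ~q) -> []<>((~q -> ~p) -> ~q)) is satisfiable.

1. ~(((~q -> ~p) -> ~q) -> []<>((~q -> ~p) -> ~q)), w0
2. (~q -> ~p) -> ~q, w0
3. ~[]<>((~q -> ~p) -> ~q), w0
4. ~q, w0
5. ~<>((~q -> ~p) -> ~q), w1
6. ~((~q -> ~p) -> ~q), w1
7. ~q -> ~p, w1
8. q, w1
9. ~p, w1
Accessibility: w0Rw0, w0Rw1, w1Rw1

Satisfiable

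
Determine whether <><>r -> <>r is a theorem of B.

Invalid (countermodel exists)

Tableau for the negation ~(<><>r -> <>r):
1. ~(<><>r -> <>r), w0
2. <><>r, w0   [~->-rule on 1]
3. ~<>r, w0   [~->-rule on 1]
4. ~r, w0   [~<>-rule on 3 via w0Rw0]
5. <>r, w1   [<>-rule on 2: fresh world w1, w0Rw1]
6. ~r, w1   [~<>-rule on 3 via w0Rw1]
7. r, w2   [<>-rule on 5: fresh world w2, w1Rw2]
Accessibility: w0Rw0, w0Rw1, w1Rw0, w1Rw1, w1Rw2, w2Rw1, w2Rw2
The negation has an open branch (countermodel exists).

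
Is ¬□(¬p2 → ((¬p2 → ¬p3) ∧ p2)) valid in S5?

Invalid (countermodel exists)

Tableau for the negation □(¬p2 → ((¬p2 → ¬p3) ∧ p2)):
1. □(¬p2 → ((¬p2 → ¬p3) ∧ p2)), 0
2. ¬p2 → ((¬p2 → ¬p3) ∧ p2), 0
3. (¬p2 → ¬p3) ∧ p2, 0
4. ¬p2 → ¬p3, 0
5. p2, 0
6. ¬p3, 0
Accessibility: 0R0
The negation has an open branch (countermodel exists).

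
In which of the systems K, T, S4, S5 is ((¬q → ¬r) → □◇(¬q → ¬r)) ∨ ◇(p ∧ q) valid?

S5-tableau for the negation ¬(((¬q → ¬r) → □◇(¬q → ¬r)) ∨ ◇(p ∧ q)):
1. ¬(((¬q → ¬r) → □◇(¬q → ¬r)) ∨ ◇(p ∧ q)), u
2. ¬((¬q → ¬r) → □◇(¬q → ¬r)), u
3. ¬◇(p ∧ q), u
4. ¬q → ¬r, u
5. ¬□◇(¬q → ¬r), u
6. ¬(p ∧ q), u
7. ¬r, u
8. ¬q, u
9. ¬◇(¬q → ¬r), v
10. ¬(p ∧ q), v
11. ¬(¬q → ¬r), u
12. r, u
Accessibility: uRu, uRv, vRu, vRv
Branch closes: r and ¬r both at u.
Every branch closes (one shown): valid in S5.
S4-tableau for the negation ¬(((¬q → ¬r) → □◇(¬q → ¬r)) ∨ ◇(p ∧ q)):
1. ¬(((¬q → ¬r) → □◇(¬q → ¬r)) ∨ ◇(p ∧ q)), u
2. ¬((¬q → ¬r) → □◇(¬q → ¬r)), u
3. ¬◇(p ∧ q), u
4. ¬q → ¬r, u
5. ¬□◇(¬q → ¬r), u
6. ¬(p ∧ q), u
7. ¬r, u
8. ¬q, u
9. ¬◇(¬q → ¬r), v
10. ¬(p ∧ q), v
11. ¬(¬q → ¬r), v
12. ¬q, v
13. r, v
Accessibility: uRu, uRv, vRv
Complete open branch: countermodel on an S4-frame, so not valid in S4, nor in K, T (the same frame is also a K-frame and a T-frame).

S5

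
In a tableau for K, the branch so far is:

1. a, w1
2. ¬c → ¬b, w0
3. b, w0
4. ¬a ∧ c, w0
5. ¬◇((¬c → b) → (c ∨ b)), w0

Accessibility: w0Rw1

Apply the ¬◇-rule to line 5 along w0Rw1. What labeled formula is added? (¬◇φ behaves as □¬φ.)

¬((¬c → b) → (c ∨ b)), w1

¬◇φ behaves as □¬φ: propagate the negated body to each accessible world.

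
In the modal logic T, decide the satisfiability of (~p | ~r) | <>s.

Satisfiable (open branch found)

1. (~p | ~r) | <>s, u
2. <>s, u   [|-rule on 1 (branches; this branch)]
3. s, v   [<>-rule on 2: fresh world v, uRv]
Accessibility: uRu, uRv, vRv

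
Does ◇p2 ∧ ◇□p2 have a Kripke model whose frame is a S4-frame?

Satisfiable (open branch found)

1. ◇p2 ∧ ◇□p2, w0
2. ◇p2, w0   [∧-rule on 1]
3. ◇□p2, w0   [∧-rule on 1]
4. p2, w1   [◇-rule on 2: fresh world w1, w0Rw1]
5. □p2, w2   [◇-rule on 3: fresh world w2, w0Rw2]
6. p2, w2   [□-rule on 5 via w2Rw2]
Accessibility: w0Rw0, w0Rw1, w0Rw2, w1Rw1, w2Rw2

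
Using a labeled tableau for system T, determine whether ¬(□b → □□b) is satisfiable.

Satisfiable (open branch found)

1. ¬(□b → □□b), w0
2. □b, w0
3. ¬□□b, w0
4. b, w0
5. ¬□b, w1
6. b, w1
7. ¬b, w2
Accessibility: w0Rw0, w0Rw1, w1Rw1, w1Rw2, w2Rw2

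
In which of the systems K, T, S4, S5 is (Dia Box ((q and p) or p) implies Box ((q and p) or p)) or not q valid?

S5

S5-tableau for the negation not ((Dia Box ((q and p) or p) implies Box ((q and p) or p)) or not q):
1. not ((Dia Box ((q and p) or p) implies Box ((q and p) or p)) or not q), w0
2. not (Dia Box ((q and p) or p) implies Box ((q and p) or p)), w0   [neg-or-rule on 1]
3. q, w0   [neg-or-rule on 1]
4. Dia Box ((q and p) or p), w0   [neg-implies-rule on 2]
5. not Box ((q and p) or p), w0   [neg-implies-rule on 2]
6. Box ((q and p) or p), w1   [Dia-rule on 4: fresh world w1, w0Rw1]
7. (q and p) or p, w0   [Box-rule on 6 via w1Rw0]
8. (q and p) or p, w1   [Box-rule on 6 via w1Rw1]
9. q and p, w0   [or-rule on 7 (branches; this branch)]
10. p, w0   [and-rule on 9]
11. q and p, w1   [or-rule on 8 (branches; this branch)]
12. q, w1   [and-rule on 11]
13. p, w1   [and-rule on 11]
14. not ((q and p) or p), w2   [neg-Box-rule on 5: fresh world w2, w0Rw2]
15. not (q and p), w2   [neg-or-rule on 14]
16. not p, w2   [neg-or-rule on 14]
17. (q and p) or p, w2   [Box-rule on 6 via w1Rw2]
18. q and p, w2   [or-rule on 17 (branches; this branch)]
19. q, w2   [and-rule on 18]
20. p, w2   [and-rule on 18]
Accessibility: w0Rw0, w0Rw1, w0Rw2, w1Rw0, w1Rw1, w1Rw2, w2Rw0, w2Rw1, w2Rw2
Branch closes: p and not p both at w2.
Every branch closes (one shown): valid in S5.
S4-tableau for the negation not ((Dia Box ((q and p) or p) implies Box ((q and p) or p)) or not q):
1. not ((Dia Box ((q and p) or p) implies Box ((q and p) or p)) or not q), w0
2. not (Dia Box ((q and p) or p) implies Box ((q and p) or p)), w0   [neg-or-rule on 1]
3. q, w0   [neg-or-rule on 1]
4. Dia Box ((q and p) or p), w0   [neg-implies-rule on 2]
5. not Box ((q and p) or p), w0   [neg-implies-rule on 2]
6. Box ((q and p) or p), w1   [Dia-rule on 4: fresh world w1, w0Rw1]
7. (q and p) or p, w1   [Box-rule on 6 via w1Rw1]
8. p, w1   [or-rule on 7 (branches; this branch)]
9. not ((q and p) or p), w2   [neg-Box-rule on 5: fresh world w2, w0Rw2]
10. not (q and p), w2   [neg-or-rule on 9]
11. not p, w2   [neg-or-rule on 9]
Accessibility: w0Rw0, w0Rw1, w0Rw2, w1Rw1, w2Rw2
Complete open branch: countermodel on an S4-frame, so not valid in S4, nor in K, T (the same frame is also a K-frame and a T-frame).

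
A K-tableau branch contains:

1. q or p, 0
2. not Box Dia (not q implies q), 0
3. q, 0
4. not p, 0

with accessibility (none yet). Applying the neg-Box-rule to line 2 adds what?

a fresh world 1 with 0R1, and not Dia (not q implies q) at 1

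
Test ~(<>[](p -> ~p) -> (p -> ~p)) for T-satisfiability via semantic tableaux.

1. ~(<>[](p -> ~p) -> (p -> ~p)), 0
2. <>[](p -> ~p), 0   [~->-rule on 1]
3. ~(p -> ~p), 0   [~->-rule on 1]
4. p, 0   [~->-rule on 3]
5. [](p -> ~p), 1   [<>-rule on 2: fresh world 1, 0R1]
6. p -> ~p, 1   [[]-rule on 5 via 1R1]
7. ~p, 1   [->-rule on 6 (branches; this branch)]
Accessibility: 0R0, 0R1, 1R1

Satisfiable (open branch found)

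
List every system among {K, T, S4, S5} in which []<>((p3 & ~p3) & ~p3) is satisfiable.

T-tableau for the formula:
1. []<>((p3 & ~p3) & ~p3), u
2. <>((p3 & ~p3) & ~p3), u
3. (p3 & ~p3) & ~p3, v
4. p3 & ~p3, v
5. ~p3, v
6. p3, v
Accessibility: uRu, uRv, vRv
Branch closes: p3 and ~p3 both at v.
Every branch closes (one shown): unsatisfiable in T, hence also in S4, S5 (every S4/S5-frame is a T-frame).
K-tableau for the formula:
1. []<>((p3 & ~p3) & ~p3), u
Complete open branch: satisfiable in K.

K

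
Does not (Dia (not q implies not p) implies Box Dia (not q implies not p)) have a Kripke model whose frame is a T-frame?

1. not (Dia (not q implies not p) implies Box Dia (not q implies not p)), u
2. Dia (not q implies not p), u
3. not Box Dia (not q implies not p), u
4. not q implies not p, v
5. not p, v
6. not Dia (not q implies not p), w
7. not (not q implies not p), w
8. not q, w
9. p, w
Accessibility: uRu, uRv, uRw, vRv, wRw

Satisfiable (open branch found)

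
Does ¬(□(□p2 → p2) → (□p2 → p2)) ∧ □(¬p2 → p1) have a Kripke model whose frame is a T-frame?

Unsatisfiable (every branch closes)

1. ¬(□(□p2 → p2) → (□p2 → p2)) ∧ □(¬p2 → p1), 0
2. ¬(□(□p2 → p2) → (□p2 → p2)), 0   [∧-rule on 1]
3. □(¬p2 → p1), 0   [∧-rule on 1]
4. □(□p2 → p2), 0   [¬→-rule on 2]
5. ¬(□p2 → p2), 0   [¬→-rule on 2]
6. □p2, 0   [¬→-rule on 5]
7. ¬p2, 0   [¬→-rule on 5]
8. ¬p2 → p1, 0   [□-rule on 3 via 0R0]
9. □p2 → p2, 0   [□-rule on 4 via 0R0]
10. p2, 0   [□-rule on 6 via 0R0]
Accessibility: 0R0
Branch closes: p2 and ¬p2 both at 0.
All branches of the tableau close; one closing branch shown above.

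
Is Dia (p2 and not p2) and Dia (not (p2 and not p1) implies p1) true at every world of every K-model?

Tableau for the negation not (Dia (p2 and not p2) and Dia (not (p2 and not p1) implies p1)):
1. not (Dia (p2 and not p2) and Dia (not (p2 and not p1) implies p1)), 0
2. not Dia (not (p2 and not p1) implies p1), 0
The negation has an open branch (countermodel exists).

Invalid (countermodel exists)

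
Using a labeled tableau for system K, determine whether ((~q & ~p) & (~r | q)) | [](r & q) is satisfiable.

Satisfiable (open branch found)

1. ((~q & ~p) & (~r | q)) | [](r & q), w0
2. [](r & q), w0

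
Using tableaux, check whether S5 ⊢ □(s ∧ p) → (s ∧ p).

Tableau for the negation ¬(□(s ∧ p) → (s ∧ p)):
1. ¬(□(s ∧ p) → (s ∧ p)), w0
2. □(s ∧ p), w0
3. ¬(s ∧ p), w0
4. s ∧ p, w0
5. s, w0
6. p, w0
7. ¬p, w0
Accessibility: w0Rw0
Branch closes: p and ¬p both at w0.
Every branch of the negation's tableau closes; the branch above is one of them.

Valid in S5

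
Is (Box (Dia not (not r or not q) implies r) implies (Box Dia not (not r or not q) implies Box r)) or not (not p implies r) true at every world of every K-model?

Valid in K

Tableau for the negation not ((Box (Dia not (not r or not q) implies r) implies (Box Dia not (not r or not q) implies Box r)) or not (not p implies r)):
1. not ((Box (Dia not (not r or not q) implies r) implies (Box Dia not (not r or not q) implies Box r)) or not (not p implies r)), 0
2. not (Box (Dia not (not r or not q) implies r) implies (Box Dia not (not r or not q) implies Box r)), 0   [neg-or-rule on 1]
3. not p implies r, 0   [neg-or-rule on 1]
4. Box (Dia not (not r or not q) implies r), 0   [neg-implies-rule on 2]
5. not (Box Dia not (not r or not q) implies Box r), 0   [neg-implies-rule on 2]
6. Box Dia not (not r or not q), 0   [neg-implies-rule on 5]
7. not Box r, 0   [neg-implies-rule on 5]
8. r, 0   [implies-rule on 3 (branches; this branch)]
9. not r, 1   [neg-Box-rule on 7: fresh world 1, 0R1]
10. Dia not (not r or not q) implies r, 1   [Box-rule on 4 via 0R1]
11. Dia not (not r or not q), 1   [Box-rule on 6 via 0R1]
12. not Dia not (not r or not q), 1   [implies-rule on 10 (branches; this branch)]
13. not (not r or not q), 2   [Dia-rule on 11: fresh world 2, 1R2]
14. r, 2   [neg-or-rule on 13]
15. q, 2   [neg-or-rule on 13]
16. not r or not q, 2   [neg-Dia-rule on 12 via 1R2]
17. not q, 2   [or-rule on 16 (branches; this branch)]
Accessibility: 0R1, 1R2
Branch closes: q and not q both at 2.
All branches of the negation close; one closing branch shown above.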